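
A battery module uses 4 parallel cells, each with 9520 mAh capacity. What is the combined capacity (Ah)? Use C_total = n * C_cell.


Convert: C_cell = 9520 mAh = 9.52 Ah
C_total = 4 * 9.52 = 38.08 Ah

38.08 Ah


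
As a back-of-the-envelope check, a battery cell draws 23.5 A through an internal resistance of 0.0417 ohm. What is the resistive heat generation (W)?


Q = I^2 * R = 23.5^2 * 0.0417 = 23.03 W

23.03 W


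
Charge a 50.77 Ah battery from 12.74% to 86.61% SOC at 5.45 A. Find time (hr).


Step 1: dSOC = 86.61% - 12.74% = 73.87%
Step 2: delta_Ah = 50.77 * 73.87 / 100 = 37.504 Ah
Step 3: t = 37.504 / 5.45 = 6.881 hr

6.881 hr


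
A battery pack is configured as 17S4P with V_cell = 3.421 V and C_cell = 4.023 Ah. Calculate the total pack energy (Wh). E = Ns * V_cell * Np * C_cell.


V_pack = 17 * 3.421 = 58.157 V
C_pack = 4 * 4.023 = 16.092 Ah
E = V_pack * C_pack = 58.157 * 16.092 = 935.9 Wh

935.9 Wh


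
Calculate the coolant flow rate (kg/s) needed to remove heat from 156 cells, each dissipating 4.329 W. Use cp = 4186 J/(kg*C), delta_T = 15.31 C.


Step 1: Total heat Q = 156 * 4.329 W = 675.32 W
Step 2: denom = cp * dT = 4186 * 15.31 = 64088
Step 3: m_dot = 675.32 / 64088 = 0.01054 kg/s

0.01054 kg/s


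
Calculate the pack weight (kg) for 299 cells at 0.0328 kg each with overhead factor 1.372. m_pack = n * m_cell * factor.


Cell mass sum = 299 * 0.0328 = 9.8072 kg
With overhead 1.372: m_pack = 9.8072 * 1.372 = 13.46 kg

13.46 kg


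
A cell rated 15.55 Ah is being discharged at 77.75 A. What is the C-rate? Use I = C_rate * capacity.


C_rate = I / capacity = 77.75 / 15.55 = 5C

5C


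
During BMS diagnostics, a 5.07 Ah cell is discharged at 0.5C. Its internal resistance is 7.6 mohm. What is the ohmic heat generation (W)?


Convert: R = 7.6 mohm = 0.0076 ohm
Step 1: I = C_rate * capacity = 0.5 * 5.07 = 2.535 A
Step 2: Q = I^2 * R = 2.535^2 * 0.0076 = 6.4262 * 0.0076 = 0.04884 W

0.04884 W


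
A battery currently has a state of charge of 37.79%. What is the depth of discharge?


DOD = 100 - SOC = 100 - 37.79 = 62.21%

62.21%


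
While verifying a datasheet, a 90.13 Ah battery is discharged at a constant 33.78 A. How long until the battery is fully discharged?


Runtime = 90.13 Ah / 33.78 A = 2.668 hr

2.668 hr


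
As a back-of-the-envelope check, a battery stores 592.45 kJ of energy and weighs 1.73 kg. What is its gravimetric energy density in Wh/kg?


Convert: E = 592.45 kJ = 164.57 Wh
ED = E / m = 164.57 / 1.73 = 95.13 Wh/kg

95.13 Wh/kg


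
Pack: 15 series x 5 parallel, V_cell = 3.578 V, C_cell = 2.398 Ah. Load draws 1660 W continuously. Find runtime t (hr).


Step 1: E_pack = Ns * V_cell * Np * C_cell = 15 * 3.578 * 5 * 2.398 = 643.5 Wh
Step 2: t = E_pack / P = 643.5 / 1660 = 0.3877 hr

0.3877 hr


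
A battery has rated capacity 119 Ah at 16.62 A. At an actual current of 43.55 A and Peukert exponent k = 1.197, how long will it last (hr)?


Step 1: t_rated = C / I_rated = 119 / 16.62 = 7.16 hr
Step 2: ratio = 16.62 / 43.55 = 0.38163
Step 3: ratio^k = 0.38163^1.197 = 0.31566
Step 4: t = t_rated * ratio^k = 7.16 * 0.31566 = 2.260 hr

2.260 hr


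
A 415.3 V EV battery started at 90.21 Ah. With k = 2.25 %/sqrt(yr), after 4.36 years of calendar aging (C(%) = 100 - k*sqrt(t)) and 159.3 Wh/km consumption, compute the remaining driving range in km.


Step 1: capacity retention = 100 - 2.25 * sqrt(4.36) = 100 - 2.25 * 2.0881 = 95.302%
Step 2: C_now = 90.21 * 95.302/100 = 85.972 Ah
Step 3: E_pack = V * C_now = 415.3 * 85.972 = 35704 Wh
Step 4: range = E_pack / consumption = 35704 / 159.3 = 224.1 km

224.1 km


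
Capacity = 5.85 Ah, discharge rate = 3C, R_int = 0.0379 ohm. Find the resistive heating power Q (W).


Step 1: I = C_rate * capacity = 3 * 5.85 = 17.55 A
Step 2: Q = I^2 * R = 17.55^2 * 0.0379 = 308 * 0.0379 = 11.67 W

11.67 W


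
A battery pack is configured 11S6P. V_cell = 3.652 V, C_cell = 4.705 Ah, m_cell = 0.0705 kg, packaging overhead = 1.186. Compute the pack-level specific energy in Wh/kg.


Step 1: V_pack = 11 * 3.652 = 40.172 V
Step 2: C_pack = 6 * 4.705 = 28.23 Ah
Step 3: E_pack = V_pack * C_pack = 40.172 * 28.23 = 1134.1 Wh
Step 4: m_pack = 11 * 6 * 0.0705 * 1.186 = 5.5185 kg
Step 5: ED = E_pack / m_pack = 1134.1 / 5.5185 = 205.5 Wh/kg

205.5 Wh/kg


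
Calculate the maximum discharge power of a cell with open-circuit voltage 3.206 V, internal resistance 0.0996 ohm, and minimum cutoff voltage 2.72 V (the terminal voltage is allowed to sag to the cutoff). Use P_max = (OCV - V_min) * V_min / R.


P_max = (OCV - V_min) * V_min / R = (3.206 - 2.72) * 2.72 / 0.0996 = 0.486 * 2.72 / 0.0996 = 13.27 W

13.27 W


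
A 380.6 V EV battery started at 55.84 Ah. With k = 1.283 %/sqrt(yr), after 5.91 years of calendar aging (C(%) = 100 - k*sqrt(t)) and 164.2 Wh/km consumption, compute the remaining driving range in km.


Step 1: capacity retention = 100 - 1.283 * sqrt(5.91) = 100 - 1.283 * 2.431 = 96.881%
Step 2: C_now = 55.84 * 96.881/100 = 54.098 Ah
Step 3: E_pack = V * C_now = 380.6 * 54.098 = 20590 Wh
Step 4: range = E_pack / consumption = 20590 / 164.2 = 125.4 km

125.4 km


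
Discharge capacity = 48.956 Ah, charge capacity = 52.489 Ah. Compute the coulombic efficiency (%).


eta_c = Q_dis / Q_chg * 100 = 48.956 / 52.489 * 100 = 93.27%

93.27%


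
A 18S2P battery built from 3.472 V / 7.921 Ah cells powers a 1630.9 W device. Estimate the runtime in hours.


Step 1: E_pack = Ns * V_cell * Np * C_cell = 18 * 3.472 * 2 * 7.921 = 990.06 Wh
Step 2: t = E_pack / P = 990.06 / 1630.9 = 0.6071 hr

0.6071 hr


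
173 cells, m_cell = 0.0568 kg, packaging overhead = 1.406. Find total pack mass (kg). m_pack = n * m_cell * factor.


Cell mass sum = 173 * 0.0568 = 9.8264 kg
With overhead 1.406: m_pack = 9.8264 * 1.406 = 13.82 kg

13.82 kg


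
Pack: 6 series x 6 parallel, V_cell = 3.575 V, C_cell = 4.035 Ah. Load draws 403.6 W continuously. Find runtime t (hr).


Step 1: E_pack = Ns * V_cell * Np * C_cell = 6 * 3.575 * 6 * 4.035 = 519.3 Wh
Step 2: t = E_pack / P = 519.3 / 403.6 = 1.287 hr

1.287 hr


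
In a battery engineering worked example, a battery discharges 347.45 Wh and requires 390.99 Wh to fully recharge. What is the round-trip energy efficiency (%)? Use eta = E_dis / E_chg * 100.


Round-trip efficiency = 347.45/390.99 * 100% = 88.86%

88.86%


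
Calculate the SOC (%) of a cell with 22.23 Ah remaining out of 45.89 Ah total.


SOC = (remaining / total) * 100 = (22.23 / 45.89) * 100 = 48.44%

48.44%


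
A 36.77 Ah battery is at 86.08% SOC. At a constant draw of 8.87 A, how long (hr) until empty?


Step 1: remaining = SOC/100 * C_total = 86.08/100 * 36.77 = 31.652 Ah
Step 2: t = remaining / I = 31.652 / 8.87 = 3.568 hr

3.568 hr


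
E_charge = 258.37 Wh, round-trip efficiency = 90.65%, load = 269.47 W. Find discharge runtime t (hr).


Step 1: E_discharge = eta/100 * E_charge = 90.65/100 * 258.37 = 234.21 Wh
Step 2: t = E_discharge / P = 234.21 / 269.47 = 0.8692 hr

0.8692 hr


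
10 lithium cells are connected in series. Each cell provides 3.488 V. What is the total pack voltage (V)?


V_pack = n * V_cell = 10 * 3.488 = 34.88 V

34.88 V


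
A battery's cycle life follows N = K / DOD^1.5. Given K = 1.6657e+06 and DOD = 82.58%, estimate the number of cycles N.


DOD^1.5 = 750.43
N = K / DOD^1.5 = 1.6657e+06 / 750.43 = 2220

2220 cycles


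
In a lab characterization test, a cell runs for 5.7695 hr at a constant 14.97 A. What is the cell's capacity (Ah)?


C = I * t = 14.97 * 5.7695 = 86.37 Ah

86.37 Ah


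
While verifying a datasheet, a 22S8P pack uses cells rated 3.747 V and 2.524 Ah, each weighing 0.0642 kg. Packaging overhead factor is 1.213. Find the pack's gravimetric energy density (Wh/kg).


Step 1: V_pack = 22 * 3.747 = 82.434 V
Step 2: C_pack = 8 * 2.524 = 20.192 Ah
Step 3: E_pack = V_pack * C_pack = 82.434 * 20.192 = 1664.5 Wh
Step 4: m_pack = 22 * 8 * 0.0642 * 1.213 = 13.706 kg
Step 5: ED = E_pack / m_pack = 1664.5 / 13.706 = 121.4 Wh/kg

121.4 Wh/kg


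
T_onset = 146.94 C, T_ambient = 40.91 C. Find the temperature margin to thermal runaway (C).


margin = T_onset - T_ambient = 146.94 - 40.91 = 106.03 C

106.03 C


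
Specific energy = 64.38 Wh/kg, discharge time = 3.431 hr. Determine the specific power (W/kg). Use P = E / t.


Specific power = 64.38 Wh/kg / 3.431 hr = 18.76 W/kg

18.76 W/kg


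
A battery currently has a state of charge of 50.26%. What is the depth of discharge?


DOD = 100 - SOC = 100 - 50.26 = 49.74%

49.74%


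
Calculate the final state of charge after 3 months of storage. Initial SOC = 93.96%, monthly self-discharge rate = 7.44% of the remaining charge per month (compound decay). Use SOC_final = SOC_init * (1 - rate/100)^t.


decay = (1 - 7.44/100)^3 = 0.79299
SOC_final = 93.96 * 0.79299 = 74.51%

74.51%


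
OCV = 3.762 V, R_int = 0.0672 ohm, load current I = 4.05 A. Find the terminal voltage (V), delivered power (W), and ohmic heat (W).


Step 1: V_terminal = OCV - I*R = 3.762 - 4.05 * 0.0672 = 3.4898 V
Step 2: P_out = V_terminal * I = 3.4898 * 4.05 = 14.13 W
Step 3: Q = I^2 * R = 4.05^2 * 0.0672 = 1.102 W

V=3.4898 V, P=14.13 W, Q=1.102 W


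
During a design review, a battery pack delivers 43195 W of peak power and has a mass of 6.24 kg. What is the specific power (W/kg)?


Specific power = 43195 W / 6.24 kg = 6922 W/kg

6922 W/kg


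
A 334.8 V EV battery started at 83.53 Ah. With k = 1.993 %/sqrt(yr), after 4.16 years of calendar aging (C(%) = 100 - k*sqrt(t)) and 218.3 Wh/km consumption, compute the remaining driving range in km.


Step 1: capacity retention = 100 - 1.993 * sqrt(4.16) = 100 - 1.993 * 2.0396 = 95.935%
Step 2: C_now = 83.53 * 95.935/100 = 80.135 Ah
Step 3: E_pack = V * C_now = 334.8 * 80.135 = 26829 Wh
Step 4: range = E_pack / consumption = 26829 / 218.3 = 122.9 km

122.9 km


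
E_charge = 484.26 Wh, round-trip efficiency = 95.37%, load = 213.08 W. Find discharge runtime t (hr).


Step 1: E_discharge = eta/100 * E_charge = 95.37/100 * 484.26 = 461.84 Wh
Step 2: t = E_discharge / P = 461.84 / 213.08 = 2.167 hr

2.167 hr


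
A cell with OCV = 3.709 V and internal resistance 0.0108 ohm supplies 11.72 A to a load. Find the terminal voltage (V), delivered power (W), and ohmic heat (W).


Step 1: V_terminal = OCV - I*R = 3.709 - 11.72 * 0.0108 = 3.5824 V
Step 2: P_out = V_terminal * I = 3.5824 * 11.72 = 41.99 W
Step 3: Q = I^2 * R = 11.72^2 * 0.0108 = 1.483 W

V=3.5824 V, P=41.99 W, Q=1.483 W


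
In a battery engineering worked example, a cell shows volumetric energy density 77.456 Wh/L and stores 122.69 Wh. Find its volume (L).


V = E / ED = 122.69 / 77.456 = 1.584 L

1.584 L


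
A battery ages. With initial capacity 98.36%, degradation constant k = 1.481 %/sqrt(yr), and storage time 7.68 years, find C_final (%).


sqrt(t) = sqrt(7.68) = 2.7713
C_final = 98.36 - 1.481 * 2.7713 = 94.26%

94.26%


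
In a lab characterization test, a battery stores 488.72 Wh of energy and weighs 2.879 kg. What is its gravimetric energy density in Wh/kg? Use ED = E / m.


Specific energy = 488.72 Wh / 2.879 kg = 169.8 Wh/kg

169.8 Wh/kg


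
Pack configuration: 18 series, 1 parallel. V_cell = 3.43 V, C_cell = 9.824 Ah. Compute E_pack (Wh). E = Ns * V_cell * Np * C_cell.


E = Ns * Vcell * Np * Ccell = 18 * 3.43 * 1 * 9.824 = 606.5 Wh

606.5 Wh


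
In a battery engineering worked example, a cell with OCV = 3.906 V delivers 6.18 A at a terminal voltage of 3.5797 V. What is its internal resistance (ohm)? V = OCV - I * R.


R = (OCV - V) / I = (3.906 - 3.5797) / 6.18 = 0.05280 ohm

0.05280 ohm


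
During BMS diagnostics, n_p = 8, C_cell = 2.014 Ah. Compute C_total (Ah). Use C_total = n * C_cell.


C_total = 8 * 2.014 = 16.112 Ah

16.112 Ah


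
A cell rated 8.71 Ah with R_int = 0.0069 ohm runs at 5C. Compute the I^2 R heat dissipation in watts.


Step 1: I = C_rate * capacity = 5 * 8.71 = 43.55 A
Step 2: Q = I^2 * R = 43.55^2 * 0.0069 = 1896.6 * 0.0069 = 13.09 W

13.09 W


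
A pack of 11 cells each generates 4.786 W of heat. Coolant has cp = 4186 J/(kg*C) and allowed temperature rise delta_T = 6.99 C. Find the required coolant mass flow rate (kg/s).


Q_total = 11 * 4.786 = 52.646 W
m_dot = Q_total / (cp * dT) = 52.646 / (4186 * 6.99) = 0.001799 kg/s

0.001799 kg/s


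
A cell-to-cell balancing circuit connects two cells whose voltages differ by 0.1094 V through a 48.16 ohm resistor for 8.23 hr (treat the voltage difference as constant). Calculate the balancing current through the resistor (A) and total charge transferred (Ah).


I_bal = dV / R = 0.1094 / 48.16 = 0.0022716 A
Q = I_bal * t = 0.0022716 * 8.23 = 0.01870 Ah

I=0.0022716 A, Q=0.01870 Ah


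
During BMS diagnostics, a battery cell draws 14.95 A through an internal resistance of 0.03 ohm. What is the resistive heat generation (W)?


Q = I^2 * R = 14.95^2 * 0.03 = 6.705 W

6.705 W


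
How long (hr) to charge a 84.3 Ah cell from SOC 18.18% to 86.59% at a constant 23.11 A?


Step 1: dSOC = 86.59% - 18.18% = 68.41%
Step 2: delta_Ah = 84.3 * 68.41 / 100 = 57.67 Ah
Step 3: t = 57.67 / 23.11 = 2.495 hr

2.495 hr


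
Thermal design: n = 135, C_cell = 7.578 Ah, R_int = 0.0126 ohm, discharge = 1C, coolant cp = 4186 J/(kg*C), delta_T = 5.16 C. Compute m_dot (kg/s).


Step 1: I = 1 * 7.578 = 7.578 A
Step 2: Q_cell = I^2 * R = 7.578^2 * 0.0126 = 0.72357 W
Step 3: Q_total = 135 * 0.72357 = 97.682 W
Step 4: m_dot = Q_total / (cp * dT) = 97.682 / (4186 * 5.16) = 0.004522 kg/s

0.004522 kg/s


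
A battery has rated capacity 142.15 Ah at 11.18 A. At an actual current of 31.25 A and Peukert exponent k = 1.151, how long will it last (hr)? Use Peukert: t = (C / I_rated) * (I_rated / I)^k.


t_rated = C / I_rated = 142.15 / 11.18 = 12.715 hr
(I_rated/I)^k = (0.35776)^1.151 = 0.30633
t = t_rated * (I_rated/I)^k = 12.715 * 0.30633 = 3.895 hr

3.895 hr


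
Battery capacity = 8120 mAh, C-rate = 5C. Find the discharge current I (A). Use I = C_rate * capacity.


Convert: capacity = 8120 mAh = 8.12 Ah
I = C_rate * capacity = 5 * 8.12 = 40.6 A

40.6 A


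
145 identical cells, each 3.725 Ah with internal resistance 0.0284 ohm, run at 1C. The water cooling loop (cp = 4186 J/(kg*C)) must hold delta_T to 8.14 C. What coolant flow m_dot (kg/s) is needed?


Step 1: I = 1 * 3.725 = 3.725 A
Step 2: Q_cell = I^2 * R = 3.725^2 * 0.0284 = 0.39407 W
Step 3: Q_total = 145 * 0.39407 = 57.14 W
Step 4: m_dot = Q_total / (cp * dT) = 57.14 / (4186 * 8.14) = 0.001677 kg/s

0.001677 kg/s


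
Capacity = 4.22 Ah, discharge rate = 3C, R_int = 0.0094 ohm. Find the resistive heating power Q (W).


Step 1: I = C_rate * capacity = 3 * 4.22 = 12.66 A
Step 2: Q = I^2 * R = 12.66^2 * 0.0094 = 160.28 * 0.0094 = 1.507 W

1.507 W


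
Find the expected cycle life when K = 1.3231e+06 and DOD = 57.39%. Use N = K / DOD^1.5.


Step 1: DOD^1.5 = 57.39^1.5 = 434.76
Step 2: N = 1.3231e+06 / 434.76 = 3043 cycles

3043 cycles


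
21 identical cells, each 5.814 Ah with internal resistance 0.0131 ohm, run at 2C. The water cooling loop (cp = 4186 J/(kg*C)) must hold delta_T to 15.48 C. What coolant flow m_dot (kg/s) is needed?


Step 1: I = 2 * 5.814 = 11.628 A
Step 2: Q_cell = I^2 * R = 11.628^2 * 0.0131 = 1.7713 W
Step 3: Q_total = 21 * 1.7713 = 37.197 W
Step 4: m_dot = Q_total / (cp * dT) = 37.197 / (4186 * 15.48) = 5.740e-04 kg/s

5.740e-04 kg/s


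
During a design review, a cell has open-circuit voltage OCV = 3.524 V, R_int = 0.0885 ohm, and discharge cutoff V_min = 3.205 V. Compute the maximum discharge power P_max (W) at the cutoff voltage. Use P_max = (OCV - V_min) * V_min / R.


P_max = (OCV - V_min) * V_min / R = (3.524 - 3.205) * 3.205 / 0.0885 = 0.319 * 3.205 / 0.0885 = 11.55 W

11.55 W


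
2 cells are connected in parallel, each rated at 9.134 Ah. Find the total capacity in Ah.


C_total = 2 * 9.134 = 18.268 Ah

18.268 Ah


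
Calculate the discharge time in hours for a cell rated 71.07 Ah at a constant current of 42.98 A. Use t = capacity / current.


t = capacity / current = 71.07 / 42.98 = 1.654 hr

1.654 hr


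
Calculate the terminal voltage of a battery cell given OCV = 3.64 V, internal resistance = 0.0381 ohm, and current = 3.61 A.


V = OCV - I*R = 3.64 - 3.61 * 0.0381 = 3.502 V

3.502 V


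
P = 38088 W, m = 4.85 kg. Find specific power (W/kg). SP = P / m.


SP = P / m = 38088 / 4.85 = 7853 W/kg

7853 W/kg


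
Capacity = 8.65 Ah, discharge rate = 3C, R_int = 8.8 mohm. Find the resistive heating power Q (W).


Convert: R = 8.8 mohm = 0.0088 ohm
Step 1: I = C_rate * capacity = 3 * 8.65 = 25.95 A
Step 2: Q = I^2 * R = 25.95^2 * 0.0088 = 673.4 * 0.0088 = 5.926 W

5.926 W


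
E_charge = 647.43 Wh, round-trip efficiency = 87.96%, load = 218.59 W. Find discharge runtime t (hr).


Step 1: E_discharge = eta/100 * E_charge = 87.96/100 * 647.43 = 569.48 Wh
Step 2: t = E_discharge / P = 569.48 / 218.59 = 2.605 hr

2.605 hr


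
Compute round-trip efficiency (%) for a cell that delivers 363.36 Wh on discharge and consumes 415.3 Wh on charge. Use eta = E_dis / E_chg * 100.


Round-trip efficiency = 363.36/415.3 * 100% = 87.49%

87.49%


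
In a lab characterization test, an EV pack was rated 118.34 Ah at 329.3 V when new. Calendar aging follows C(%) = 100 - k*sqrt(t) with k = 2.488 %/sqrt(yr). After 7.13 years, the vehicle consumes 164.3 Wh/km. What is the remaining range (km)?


Step 1: capacity retention = 100 - 2.488 * sqrt(7.13) = 100 - 2.488 * 2.6702 = 93.357%
Step 2: C_now = 118.34 * 93.357/100 = 110.48 Ah
Step 3: E_pack = V * C_now = 329.3 * 110.48 = 36381 Wh
Step 4: range = E_pack / consumption = 36381 / 164.3 = 221.4 km

221.4 km


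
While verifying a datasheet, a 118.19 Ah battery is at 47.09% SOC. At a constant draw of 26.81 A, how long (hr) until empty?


Step 1: remaining = SOC/100 * C_total = 47.09/100 * 118.19 = 55.656 Ah
Step 2: t = remaining / I = 55.656 / 26.81 = 2.076 hr

2.076 hr


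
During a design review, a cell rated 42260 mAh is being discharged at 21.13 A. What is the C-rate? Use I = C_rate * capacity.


Convert: capacity = 42260 mAh = 42.26 Ah
C_rate = I / capacity = 21.13 / 42.26 = 0.5C

0.5C


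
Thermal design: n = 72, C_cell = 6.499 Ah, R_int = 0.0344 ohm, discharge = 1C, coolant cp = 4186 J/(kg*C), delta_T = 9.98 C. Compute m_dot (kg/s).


Step 1: I = 1 * 6.499 = 6.499 A
Step 2: Q_cell = I^2 * R = 6.499^2 * 0.0344 = 1.453 W
Step 3: Q_total = 72 * 1.453 = 104.62 W
Step 4: m_dot = Q_total / (cp * dT) = 104.62 / (4186 * 9.98) = 0.002504 kg/s

0.002504 kg/s


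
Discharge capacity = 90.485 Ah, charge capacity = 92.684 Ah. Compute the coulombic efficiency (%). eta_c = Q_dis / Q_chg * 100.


Coulombic efficiency = 90.485/92.684 * 100% = 97.63%

97.63%


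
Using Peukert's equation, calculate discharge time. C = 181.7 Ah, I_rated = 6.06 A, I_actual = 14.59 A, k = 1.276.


t_rated = C / I_rated = 181.7 / 6.06 = 29.983 hr
(I_rated/I)^k = (0.41535)^1.276 = 0.32591
t = t_rated * (I_rated/I)^k = 29.983 * 0.32591 = 9.772 hr

9.772 hr


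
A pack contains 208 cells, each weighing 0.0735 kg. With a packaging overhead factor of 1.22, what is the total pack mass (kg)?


Cell mass sum = 208 * 0.0735 = 15.288 kg
With overhead 1.22: m_pack = 15.288 * 1.22 = 18.65 kg

18.65 kg


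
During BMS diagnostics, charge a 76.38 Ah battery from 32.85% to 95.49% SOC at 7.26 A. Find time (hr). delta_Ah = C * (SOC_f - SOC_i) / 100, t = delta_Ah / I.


delta_Ah = 76.38 * (95.49 - 32.85) / 100 = 47.844 Ah
t = delta_Ah / I = 47.844 / 7.26 = 6.590 hr

6.590 hr


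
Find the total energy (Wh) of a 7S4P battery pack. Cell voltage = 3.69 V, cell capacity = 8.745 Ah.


E = Ns * Vcell * Np * Ccell = 7 * 3.69 * 4 * 8.745 = 903.5 Wh

903.5 Wh


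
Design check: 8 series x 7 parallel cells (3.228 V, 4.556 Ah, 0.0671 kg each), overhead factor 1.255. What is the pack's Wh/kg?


Step 1: V_pack = 8 * 3.228 = 25.824 V
Step 2: C_pack = 7 * 4.556 = 31.892 Ah
Step 3: E_pack = V_pack * C_pack = 25.824 * 31.892 = 823.58 Wh
Step 4: m_pack = 8 * 7 * 0.0671 * 1.255 = 4.7158 kg
Step 5: ED = E_pack / m_pack = 823.58 / 4.7158 = 174.6 Wh/kg

174.6 Wh/kg


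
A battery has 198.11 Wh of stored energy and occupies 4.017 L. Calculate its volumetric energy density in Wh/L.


ED = E / V = 198.11 / 4.017 = 49.32 Wh/L

49.32 Wh/L


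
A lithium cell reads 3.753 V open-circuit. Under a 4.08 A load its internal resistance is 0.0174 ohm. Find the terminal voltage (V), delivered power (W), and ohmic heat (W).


Step 1: V_terminal = OCV - I*R = 3.753 - 4.08 * 0.0174 = 3.682 V
Step 2: P_out = V_terminal * I = 3.682 * 4.08 = 15.02 W
Step 3: Q = I^2 * R = 4.08^2 * 0.0174 = 0.2896 W

V=3.682 V, P=15.02 W, Q=0.2896 W


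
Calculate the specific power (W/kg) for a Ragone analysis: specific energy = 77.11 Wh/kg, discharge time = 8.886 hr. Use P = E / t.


Specific power = 77.11 Wh/kg / 8.886 hr = 8.678 W/kg

8.678 W/kg


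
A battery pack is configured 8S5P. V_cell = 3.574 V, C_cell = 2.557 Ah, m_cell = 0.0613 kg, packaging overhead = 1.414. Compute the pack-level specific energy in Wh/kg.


Step 1: V_pack = 8 * 3.574 = 28.592 V
Step 2: C_pack = 5 * 2.557 = 12.785 Ah
Step 3: E_pack = V_pack * C_pack = 28.592 * 12.785 = 365.55 Wh
Step 4: m_pack = 8 * 5 * 0.0613 * 1.414 = 3.4671 kg
Step 5: ED = E_pack / m_pack = 365.55 / 3.4671 = 105.4 Wh/kg

105.4 Wh/kg


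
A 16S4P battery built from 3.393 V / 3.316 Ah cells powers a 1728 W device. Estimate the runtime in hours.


Step 1: E_pack = Ns * V_cell * Np * C_cell = 16 * 3.393 * 4 * 3.316 = 720.08 Wh
Step 2: t = E_pack / P = 720.08 / 1728 = 0.4167 hr

0.4167 hr


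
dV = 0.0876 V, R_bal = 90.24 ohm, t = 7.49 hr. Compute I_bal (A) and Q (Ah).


I_bal = dV / R = 0.0876 / 90.24 = 9.7074e-04 A
Q = I_bal * t = 9.7074e-04 * 7.49 = 0.007271 Ah

I=9.7074e-04 A, Q=0.007271 Ah


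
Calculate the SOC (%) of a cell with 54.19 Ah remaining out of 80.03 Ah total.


SOC = (remaining / total) * 100 = (54.19 / 80.03) * 100 = 67.71%

67.71%


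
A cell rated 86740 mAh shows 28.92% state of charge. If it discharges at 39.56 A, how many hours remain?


Convert: C_total = 86740 mAh = 86.74 Ah
Step 1: remaining = SOC/100 * C_total = 28.92/100 * 86.74 = 25.085 Ah
Step 2: t = remaining / I = 25.085 / 39.56 = 0.6341 hr

0.6341 hr


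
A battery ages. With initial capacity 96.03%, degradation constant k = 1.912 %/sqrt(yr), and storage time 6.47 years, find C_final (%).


sqrt(t) = sqrt(6.47) = 2.5436
C_final = 96.03 - 1.912 * 2.5436 = 91.17%

91.17%


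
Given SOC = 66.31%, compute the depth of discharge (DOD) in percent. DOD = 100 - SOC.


Complement of SOC: DOD = 100% - 66.31% = 33.69%

33.69%


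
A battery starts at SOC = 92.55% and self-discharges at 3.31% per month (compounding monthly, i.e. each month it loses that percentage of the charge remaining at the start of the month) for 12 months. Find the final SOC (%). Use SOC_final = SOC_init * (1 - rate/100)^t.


decay = (1 - 3.31/100)^12 = 0.6677
SOC_final = 92.55 * 0.6677 = 61.80%

61.80%


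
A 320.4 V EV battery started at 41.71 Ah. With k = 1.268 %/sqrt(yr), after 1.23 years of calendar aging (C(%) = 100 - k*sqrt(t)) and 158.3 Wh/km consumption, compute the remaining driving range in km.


Step 1: capacity retention = 100 - 1.268 * sqrt(1.23) = 100 - 1.268 * 1.1091 = 98.594%
Step 2: C_now = 41.71 * 98.594/100 = 41.124 Ah
Step 3: E_pack = V * C_now = 320.4 * 41.124 = 13176 Wh
Step 4: range = E_pack / consumption = 13176 / 158.3 = 83.23 km

83.23 km


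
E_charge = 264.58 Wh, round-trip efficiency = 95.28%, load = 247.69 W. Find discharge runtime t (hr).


Step 1: E_discharge = eta/100 * E_charge = 95.28/100 * 264.58 = 252.09 Wh
Step 2: t = E_discharge / P = 252.09 / 247.69 = 1.018 hr

1.018 hr


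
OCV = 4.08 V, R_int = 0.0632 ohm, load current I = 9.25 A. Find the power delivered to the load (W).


Step 1: V_terminal = OCV - I*R = 4.08 - 9.25 * 0.0632 = 3.4954 V
Step 2: P_out = V_terminal * I = 3.4954 * 9.25 = 32.33 W

32.33 W


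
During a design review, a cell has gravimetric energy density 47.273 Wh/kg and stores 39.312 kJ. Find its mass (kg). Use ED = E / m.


Convert: E = 39.312 kJ = 10.92 Wh
m = E / ED = 10.92 / 47.273 = 0.2310 kg

0.2310 kg


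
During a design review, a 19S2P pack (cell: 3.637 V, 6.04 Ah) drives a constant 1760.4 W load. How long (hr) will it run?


Step 1: E_pack = Ns * V_cell * Np * C_cell = 19 * 3.637 * 2 * 6.04 = 834.76 Wh
Step 2: t = E_pack / P = 834.76 / 1760.4 = 0.4742 hr

0.4742 hr


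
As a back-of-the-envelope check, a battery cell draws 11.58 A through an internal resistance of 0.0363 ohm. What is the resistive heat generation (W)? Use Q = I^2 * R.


Q = I^2 * R = 11.58^2 * 0.0363 = 4.868 W

4.868 W


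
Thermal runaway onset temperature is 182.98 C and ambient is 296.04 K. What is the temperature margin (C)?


Convert: T_ambient = 296.04 K = 22.89 C
margin = 182.98 - 22.89 = 160.09 C

160.09 C


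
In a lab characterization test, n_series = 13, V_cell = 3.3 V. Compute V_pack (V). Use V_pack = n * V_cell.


With 13 cells in series at 3.3 V each, V_pack = 42.9 V

42.9 V


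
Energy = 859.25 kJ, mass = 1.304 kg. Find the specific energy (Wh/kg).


Convert: E = 859.25 kJ = 238.68 Wh
ED = E / m = 238.68 / 1.304 = 183.0 Wh/kg

183.0 Wh/kg


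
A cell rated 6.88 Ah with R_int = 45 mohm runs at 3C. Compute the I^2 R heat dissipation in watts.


Convert: R = 45 mohm = 0.045 ohm
Step 1: I = C_rate * capacity = 3 * 6.88 = 20.64 A
Step 2: Q = I^2 * R = 20.64^2 * 0.045 = 426.01 * 0.045 = 19.17 W

19.17 W


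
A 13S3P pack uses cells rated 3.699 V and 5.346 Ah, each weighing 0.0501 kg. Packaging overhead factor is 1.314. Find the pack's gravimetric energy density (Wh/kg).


Step 1: V_pack = 13 * 3.699 = 48.087 V
Step 2: C_pack = 3 * 5.346 = 16.038 Ah
Step 3: E_pack = V_pack * C_pack = 48.087 * 16.038 = 771.22 Wh
Step 4: m_pack = 13 * 3 * 0.0501 * 1.314 = 2.5674 kg
Step 5: ED = E_pack / m_pack = 771.22 / 2.5674 = 300.4 Wh/kg

300.4 Wh/kg


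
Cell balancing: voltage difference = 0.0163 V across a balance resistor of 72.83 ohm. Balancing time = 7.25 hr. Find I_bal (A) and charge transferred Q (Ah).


First, Ohm's law: I_bal = 0.0163 V / 72.83 ohm = 2.2381e-04 A
Then Q = I * t = 2.2381e-04 A * 7.25 hr = 0.001623 Ah

I=2.2381e-04 A, Q=0.001623 Ah


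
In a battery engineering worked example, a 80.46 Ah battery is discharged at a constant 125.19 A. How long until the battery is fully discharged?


t = capacity / current = 80.46 / 125.19 = 0.6427 hr

0.6427 hr


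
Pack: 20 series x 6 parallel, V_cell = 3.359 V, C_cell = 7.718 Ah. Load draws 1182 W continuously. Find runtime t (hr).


Step 1: E_pack = Ns * V_cell * Np * C_cell = 20 * 3.359 * 6 * 7.718 = 3111 Wh
Step 2: t = E_pack / P = 3111 / 1182 = 2.632 hr

2.632 hr


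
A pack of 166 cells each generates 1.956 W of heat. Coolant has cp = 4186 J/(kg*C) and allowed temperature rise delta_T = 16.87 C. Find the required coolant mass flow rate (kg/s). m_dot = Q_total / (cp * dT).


Step 1: Total heat Q = 166 * 1.956 W = 324.7 W
Step 2: denom = cp * dT = 4186 * 16.87 = 70618
Step 3: m_dot = 324.7 / 70618 = 0.004598 kg/s

0.004598 kg/s


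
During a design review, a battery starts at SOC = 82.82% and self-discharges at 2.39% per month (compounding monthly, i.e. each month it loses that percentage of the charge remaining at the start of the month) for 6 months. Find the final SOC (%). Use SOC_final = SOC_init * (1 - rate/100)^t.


decay = (1 - 2.39/100)^6 = 0.8649
SOC_final = 82.82 * 0.8649 = 71.63%

71.63%


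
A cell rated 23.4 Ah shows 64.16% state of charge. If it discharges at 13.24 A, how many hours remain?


Step 1: remaining = SOC/100 * C_total = 64.16/100 * 23.4 = 15.013 Ah
Step 2: t = remaining / I = 15.013 / 13.24 = 1.134 hr

1.134 hr


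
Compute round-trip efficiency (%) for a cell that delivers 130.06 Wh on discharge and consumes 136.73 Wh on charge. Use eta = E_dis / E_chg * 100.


eta_e = E_dis / E_chg * 100 = 130.06 / 136.73 * 100 = 95.12%

95.12%


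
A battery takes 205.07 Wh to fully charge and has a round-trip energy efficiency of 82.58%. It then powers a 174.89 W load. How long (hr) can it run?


Step 1: E_discharge = eta/100 * E_charge = 82.58/100 * 205.07 = 169.35 Wh
Step 2: t = E_discharge / P = 169.35 / 174.89 = 0.9683 hr

0.9683 hr


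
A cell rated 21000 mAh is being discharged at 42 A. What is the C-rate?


Convert: capacity = 21000 mAh = 21 Ah
C_rate = I / capacity = 42 / 21 = 2C

2C


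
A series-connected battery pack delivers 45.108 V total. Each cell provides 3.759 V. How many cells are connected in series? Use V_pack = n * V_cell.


n = V_pack / V_cell = 45.108 / 3.759 = 12

12


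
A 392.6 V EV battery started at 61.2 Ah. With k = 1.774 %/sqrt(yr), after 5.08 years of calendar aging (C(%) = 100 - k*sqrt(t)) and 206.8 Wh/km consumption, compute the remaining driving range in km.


Step 1: capacity retention = 100 - 1.774 * sqrt(5.08) = 100 - 1.774 * 2.2539 = 96.002%
Step 2: C_now = 61.2 * 96.002/100 = 58.753 Ah
Step 3: E_pack = V * C_now = 392.6 * 58.753 = 23066 Wh
Step 4: range = E_pack / consumption = 23066 / 206.8 = 111.5 km

111.5 km


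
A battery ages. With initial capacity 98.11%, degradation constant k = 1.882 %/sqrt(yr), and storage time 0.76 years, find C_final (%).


Step 1: sqrt(0.76 yr) = 0.87178
Step 2: drop = 1.882 * 0.87178 = 1.6407
Step 3: C_final = 98.11 - 1.6407 = 96.47%

96.47%


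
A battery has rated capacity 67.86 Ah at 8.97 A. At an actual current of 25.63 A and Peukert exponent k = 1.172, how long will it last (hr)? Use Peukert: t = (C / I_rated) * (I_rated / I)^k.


t_rated = C / I_rated = 67.86 / 8.97 = 7.5652 hr
(I_rated/I)^k = (0.34998)^1.172 = 0.29216
t = t_rated * (I_rated/I)^k = 7.5652 * 0.29216 = 2.210 hr

2.210 hr


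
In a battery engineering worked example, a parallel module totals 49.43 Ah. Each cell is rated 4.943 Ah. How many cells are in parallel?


n = C_total / C_cell = 49.43 / 4.943 = 10

10


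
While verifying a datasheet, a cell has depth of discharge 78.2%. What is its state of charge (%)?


SOC = 100 - DOD = 100 - 78.2 = 21.8%

21.8%


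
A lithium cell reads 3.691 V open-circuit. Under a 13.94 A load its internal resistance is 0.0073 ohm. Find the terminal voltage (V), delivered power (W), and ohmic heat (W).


Step 1: V_terminal = OCV - I*R = 3.691 - 13.94 * 0.0073 = 3.5892 V
Step 2: P_out = V_terminal * I = 3.5892 * 13.94 = 50.03 W
Step 3: Q = I^2 * R = 13.94^2 * 0.0073 = 1.419 W

V=3.5892 V, P=50.03 W, Q=1.419 W


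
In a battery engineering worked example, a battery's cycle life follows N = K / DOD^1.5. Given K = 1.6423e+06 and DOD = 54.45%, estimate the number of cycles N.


Step 1: DOD^1.5 = 54.45^1.5 = 401.79
Step 2: N = 1.6423e+06 / 401.79 = 4087 cycles

4087 cycles


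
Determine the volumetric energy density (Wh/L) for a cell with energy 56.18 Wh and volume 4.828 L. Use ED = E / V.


ED = E / V = 56.18 / 4.828 = 11.64 Wh/L

11.64 Wh/L


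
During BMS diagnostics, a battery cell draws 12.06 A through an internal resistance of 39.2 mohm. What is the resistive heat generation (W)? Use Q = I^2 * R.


Convert: R = 39.2 mohm = 0.0392 ohm
I^2 = 145.44
Q = 145.44 * 0.0392 = 5.701 W

5.701 W


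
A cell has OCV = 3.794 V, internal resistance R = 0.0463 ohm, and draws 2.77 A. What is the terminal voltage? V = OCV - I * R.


IR drop = 2.77 * 0.0463 = 0.12825 V
V = 3.794 - 0.12825 = 3.666 V

3.666 V


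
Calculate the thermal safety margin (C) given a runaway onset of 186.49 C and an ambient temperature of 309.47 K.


Convert: T_ambient = 309.47 K = 36.32 C
margin = 186.49 - 36.32 = 150.17 C

150.17 C


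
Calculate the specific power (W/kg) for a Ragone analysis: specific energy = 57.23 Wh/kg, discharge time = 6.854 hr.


P_specific = E / t = 57.23 / 6.854 = 8.350 W/kg

8.350 W/kg


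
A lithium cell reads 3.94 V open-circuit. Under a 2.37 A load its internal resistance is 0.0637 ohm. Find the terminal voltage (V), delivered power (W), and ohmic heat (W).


Step 1: V_terminal = OCV - I*R = 3.94 - 2.37 * 0.0637 = 3.789 V
Step 2: P_out = V_terminal * I = 3.789 * 2.37 = 8.980 W
Step 3: Q = I^2 * R = 2.37^2 * 0.0637 = 0.3578 W

V=3.789 V, P=8.980 W, Q=0.3578 W


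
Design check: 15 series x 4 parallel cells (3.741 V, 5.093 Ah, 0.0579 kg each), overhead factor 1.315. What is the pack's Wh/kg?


Step 1: V_pack = 15 * 3.741 = 56.115 V
Step 2: C_pack = 4 * 5.093 = 20.372 Ah
Step 3: E_pack = V_pack * C_pack = 56.115 * 20.372 = 1143.2 Wh
Step 4: m_pack = 15 * 4 * 0.0579 * 1.315 = 4.5683 kg
Step 5: ED = E_pack / m_pack = 1143.2 / 4.5683 = 250.2 Wh/kg

250.2 Wh/kg


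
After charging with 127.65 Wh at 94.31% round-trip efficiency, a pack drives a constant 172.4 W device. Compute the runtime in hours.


Step 1: E_discharge = eta/100 * E_charge = 94.31/100 * 127.65 = 120.39 Wh
Step 2: t = E_discharge / P = 120.39 / 172.4 = 0.6983 hr

0.6983 hr


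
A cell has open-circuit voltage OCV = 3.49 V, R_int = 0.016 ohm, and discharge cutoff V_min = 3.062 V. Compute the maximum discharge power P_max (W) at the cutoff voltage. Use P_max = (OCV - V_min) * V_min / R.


P_max = (OCV - V_min) * V_min / R = (3.49 - 3.062) * 3.062 / 0.016 = 0.428 * 3.062 / 0.016 = 81.91 W

81.91 W


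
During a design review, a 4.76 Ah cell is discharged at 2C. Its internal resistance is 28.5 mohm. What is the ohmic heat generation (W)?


Convert: R = 28.5 mohm = 0.0285 ohm
Step 1: I = C_rate * capacity = 2 * 4.76 = 9.52 A
Step 2: Q = I^2 * R = 9.52^2 * 0.0285 = 90.63 * 0.0285 = 2.583 W

2.583 W


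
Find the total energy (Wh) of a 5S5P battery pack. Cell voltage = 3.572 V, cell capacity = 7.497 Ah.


E = Ns * Vcell * Np * Ccell = 5 * 3.572 * 5 * 7.497 = 669.5 Wh

669.5 Wh


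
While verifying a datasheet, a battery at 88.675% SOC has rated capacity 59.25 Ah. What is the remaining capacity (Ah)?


remaining = SOC / 100 * total = 88.675 / 100 * 59.25 = 52.54 Ah

52.54 Ah


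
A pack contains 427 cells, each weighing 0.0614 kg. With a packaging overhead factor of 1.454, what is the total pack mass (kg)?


Cell mass sum = 427 * 0.0614 = 26.218 kg
With overhead 1.454: m_pack = 26.218 * 1.454 = 38.12 kg

38.12 kg


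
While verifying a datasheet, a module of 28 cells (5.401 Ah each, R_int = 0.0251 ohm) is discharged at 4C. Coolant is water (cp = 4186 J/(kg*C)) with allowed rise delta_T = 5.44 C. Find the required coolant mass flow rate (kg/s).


Step 1: I = 4 * 5.401 = 21.604 A
Step 2: Q_cell = I^2 * R = 21.604^2 * 0.0251 = 11.715 W
Step 3: Q_total = 28 * 11.715 = 328.02 W
Step 4: m_dot = Q_total / (cp * dT) = 328.02 / (4186 * 5.44) = 0.01440 kg/s

0.01440 kg/s


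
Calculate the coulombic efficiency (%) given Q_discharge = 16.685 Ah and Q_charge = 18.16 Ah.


eta_c = Q_dis / Q_chg * 100 = 16.685 / 18.16 * 100 = 91.88%

91.88%


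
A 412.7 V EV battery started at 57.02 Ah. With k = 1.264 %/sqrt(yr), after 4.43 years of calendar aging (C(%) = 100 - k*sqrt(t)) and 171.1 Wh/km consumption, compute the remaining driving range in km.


Step 1: capacity retention = 100 - 1.264 * sqrt(4.43) = 100 - 1.264 * 2.1048 = 97.34%
Step 2: C_now = 57.02 * 97.34/100 = 55.503 Ah
Step 3: E_pack = V * C_now = 412.7 * 55.503 = 22906 Wh
Step 4: range = E_pack / consumption = 22906 / 171.1 = 133.9 km

133.9 km


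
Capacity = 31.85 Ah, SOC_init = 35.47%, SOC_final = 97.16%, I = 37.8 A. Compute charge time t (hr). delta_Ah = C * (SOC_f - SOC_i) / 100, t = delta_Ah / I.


delta_Ah = 31.85 * (97.16 - 35.47) / 100 = 19.648 Ah
t = delta_Ah / I = 19.648 / 37.8 = 0.5198 hr

0.5198 hr


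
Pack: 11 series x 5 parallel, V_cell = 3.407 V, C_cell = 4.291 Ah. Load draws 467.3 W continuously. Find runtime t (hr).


Step 1: E_pack = Ns * V_cell * Np * C_cell = 11 * 3.407 * 5 * 4.291 = 804.07 Wh
Step 2: t = E_pack / P = 804.07 / 467.3 = 1.721 hr

1.721 hr


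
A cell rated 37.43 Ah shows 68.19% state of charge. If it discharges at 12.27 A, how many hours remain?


Step 1: remaining = SOC/100 * C_total = 68.19/100 * 37.43 = 25.524 Ah
Step 2: t = remaining / I = 25.524 / 12.27 = 2.080 hr

2.080 hr


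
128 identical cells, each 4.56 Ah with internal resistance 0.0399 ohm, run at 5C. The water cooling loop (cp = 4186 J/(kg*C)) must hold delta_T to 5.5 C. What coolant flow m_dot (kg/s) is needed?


Step 1: I = 5 * 4.56 = 22.8 A
Step 2: Q_cell = I^2 * R = 22.8^2 * 0.0399 = 20.742 W
Step 3: Q_total = 128 * 20.742 = 2655 W
Step 4: m_dot = Q_total / (cp * dT) = 2655 / (4186 * 5.5) = 0.1153 kg/s

0.1153 kg/s


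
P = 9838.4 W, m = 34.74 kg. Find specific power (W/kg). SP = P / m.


Specific power = 9838.4 W / 34.74 kg = 283.2 W/kg

283.2 W/kg


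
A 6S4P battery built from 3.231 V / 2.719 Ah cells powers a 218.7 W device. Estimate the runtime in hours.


Step 1: E_pack = Ns * V_cell * Np * C_cell = 6 * 3.231 * 4 * 2.719 = 210.84 Wh
Step 2: t = E_pack / P = 210.84 / 218.7 = 0.9641 hr

0.9641 hr


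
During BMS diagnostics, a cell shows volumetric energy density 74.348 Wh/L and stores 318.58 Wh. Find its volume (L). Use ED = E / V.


V = E / ED = 318.58 / 74.348 = 4.285 L

4.285 L


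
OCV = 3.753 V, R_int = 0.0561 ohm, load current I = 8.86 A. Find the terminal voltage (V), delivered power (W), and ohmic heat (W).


Step 1: V_terminal = OCV - I*R = 3.753 - 8.86 * 0.0561 = 3.256 V
Step 2: P_out = V_terminal * I = 3.256 * 8.86 = 28.85 W
Step 3: Q = I^2 * R = 8.86^2 * 0.0561 = 4.404 W

V=3.256 V, P=28.85 W, Q=4.404 W


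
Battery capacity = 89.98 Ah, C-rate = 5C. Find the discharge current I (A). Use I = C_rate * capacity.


I = C_rate * capacity = 5 * 89.98 = 449.9 A

449.9 A


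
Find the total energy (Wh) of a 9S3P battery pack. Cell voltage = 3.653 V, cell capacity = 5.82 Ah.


E = Ns * Vcell * Np * Ccell = 9 * 3.653 * 3 * 5.82 = 574.0 Wh

574.0 Wh


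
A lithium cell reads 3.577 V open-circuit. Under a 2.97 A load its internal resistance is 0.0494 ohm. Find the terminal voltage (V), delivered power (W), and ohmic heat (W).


Step 1: V_terminal = OCV - I*R = 3.577 - 2.97 * 0.0494 = 3.4303 V
Step 2: P_out = V_terminal * I = 3.4303 * 2.97 = 10.19 W
Step 3: Q = I^2 * R = 2.97^2 * 0.0494 = 0.4358 W

V=3.4303 V, P=10.19 W, Q=0.4358 W


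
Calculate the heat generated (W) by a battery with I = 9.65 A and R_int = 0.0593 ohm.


Q = I^2 * R = 9.65^2 * 0.0593 = 5.522 W

5.522 W


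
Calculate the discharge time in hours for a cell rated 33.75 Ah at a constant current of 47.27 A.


t = capacity / current = 33.75 / 47.27 = 0.7140 hr

0.7140 hr


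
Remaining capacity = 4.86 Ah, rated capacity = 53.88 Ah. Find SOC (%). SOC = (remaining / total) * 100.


SOC = (remaining / total) * 100 = (4.86 / 53.88) * 100 = 9.020%

9.020%


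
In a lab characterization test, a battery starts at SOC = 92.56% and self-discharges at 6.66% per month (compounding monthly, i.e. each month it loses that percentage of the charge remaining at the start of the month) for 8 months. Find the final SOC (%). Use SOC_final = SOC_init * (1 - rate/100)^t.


Monthly retention factor = 1 - 6.66/100 = 0.9334
Over 8 months: factor^8 = 0.57616
SOC_final = 92.56 * 0.57616 = 53.33%

53.33%


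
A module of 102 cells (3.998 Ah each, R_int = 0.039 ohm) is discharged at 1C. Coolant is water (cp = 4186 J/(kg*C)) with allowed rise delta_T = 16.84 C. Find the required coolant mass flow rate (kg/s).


Step 1: I = 1 * 3.998 = 3.998 A
Step 2: Q_cell = I^2 * R = 3.998^2 * 0.039 = 0.62338 W
Step 3: Q_total = 102 * 0.62338 = 63.585 W
Step 4: m_dot = Q_total / (cp * dT) = 63.585 / (4186 * 16.84) = 9.020e-04 kg/s

9.020e-04 kg/s


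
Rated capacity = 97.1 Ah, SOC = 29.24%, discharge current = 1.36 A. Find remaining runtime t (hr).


Step 1: remaining = SOC/100 * C_total = 29.24/100 * 97.1 = 28.392 Ah
Step 2: t = remaining / I = 28.392 / 1.36 = 20.88 hr

20.88 hr
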